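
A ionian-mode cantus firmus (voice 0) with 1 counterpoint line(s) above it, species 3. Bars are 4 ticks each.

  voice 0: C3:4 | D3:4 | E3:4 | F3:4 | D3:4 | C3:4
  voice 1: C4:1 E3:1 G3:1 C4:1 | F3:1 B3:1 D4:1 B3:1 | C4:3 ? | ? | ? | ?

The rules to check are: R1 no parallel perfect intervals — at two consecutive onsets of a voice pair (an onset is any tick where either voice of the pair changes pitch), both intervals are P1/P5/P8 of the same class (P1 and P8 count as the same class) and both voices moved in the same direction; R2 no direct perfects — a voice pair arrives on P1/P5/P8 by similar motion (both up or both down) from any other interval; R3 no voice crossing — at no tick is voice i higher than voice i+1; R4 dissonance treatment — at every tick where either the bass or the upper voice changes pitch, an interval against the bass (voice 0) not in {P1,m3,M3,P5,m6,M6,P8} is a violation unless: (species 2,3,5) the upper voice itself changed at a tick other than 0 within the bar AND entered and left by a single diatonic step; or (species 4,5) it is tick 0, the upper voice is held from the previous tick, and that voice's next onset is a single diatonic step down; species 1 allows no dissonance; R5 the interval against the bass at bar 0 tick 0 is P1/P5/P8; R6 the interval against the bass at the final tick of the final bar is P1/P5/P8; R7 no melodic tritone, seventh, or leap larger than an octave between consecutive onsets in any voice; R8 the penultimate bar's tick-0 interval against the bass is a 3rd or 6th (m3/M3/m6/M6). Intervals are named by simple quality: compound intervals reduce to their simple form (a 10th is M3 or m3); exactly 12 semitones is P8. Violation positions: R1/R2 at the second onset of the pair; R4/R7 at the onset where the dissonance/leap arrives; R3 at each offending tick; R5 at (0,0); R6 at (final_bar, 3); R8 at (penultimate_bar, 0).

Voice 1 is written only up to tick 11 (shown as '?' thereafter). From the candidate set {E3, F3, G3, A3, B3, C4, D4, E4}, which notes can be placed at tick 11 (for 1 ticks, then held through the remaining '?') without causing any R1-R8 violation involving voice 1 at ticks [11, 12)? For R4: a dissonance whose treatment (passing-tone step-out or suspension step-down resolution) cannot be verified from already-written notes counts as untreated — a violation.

{B3, C4, E3, E4, G3}

E3: legal
F3: violates R4
G3: legal
A3: violates R4
B3: legal
C4: legal
D4: violates R4
E4: legal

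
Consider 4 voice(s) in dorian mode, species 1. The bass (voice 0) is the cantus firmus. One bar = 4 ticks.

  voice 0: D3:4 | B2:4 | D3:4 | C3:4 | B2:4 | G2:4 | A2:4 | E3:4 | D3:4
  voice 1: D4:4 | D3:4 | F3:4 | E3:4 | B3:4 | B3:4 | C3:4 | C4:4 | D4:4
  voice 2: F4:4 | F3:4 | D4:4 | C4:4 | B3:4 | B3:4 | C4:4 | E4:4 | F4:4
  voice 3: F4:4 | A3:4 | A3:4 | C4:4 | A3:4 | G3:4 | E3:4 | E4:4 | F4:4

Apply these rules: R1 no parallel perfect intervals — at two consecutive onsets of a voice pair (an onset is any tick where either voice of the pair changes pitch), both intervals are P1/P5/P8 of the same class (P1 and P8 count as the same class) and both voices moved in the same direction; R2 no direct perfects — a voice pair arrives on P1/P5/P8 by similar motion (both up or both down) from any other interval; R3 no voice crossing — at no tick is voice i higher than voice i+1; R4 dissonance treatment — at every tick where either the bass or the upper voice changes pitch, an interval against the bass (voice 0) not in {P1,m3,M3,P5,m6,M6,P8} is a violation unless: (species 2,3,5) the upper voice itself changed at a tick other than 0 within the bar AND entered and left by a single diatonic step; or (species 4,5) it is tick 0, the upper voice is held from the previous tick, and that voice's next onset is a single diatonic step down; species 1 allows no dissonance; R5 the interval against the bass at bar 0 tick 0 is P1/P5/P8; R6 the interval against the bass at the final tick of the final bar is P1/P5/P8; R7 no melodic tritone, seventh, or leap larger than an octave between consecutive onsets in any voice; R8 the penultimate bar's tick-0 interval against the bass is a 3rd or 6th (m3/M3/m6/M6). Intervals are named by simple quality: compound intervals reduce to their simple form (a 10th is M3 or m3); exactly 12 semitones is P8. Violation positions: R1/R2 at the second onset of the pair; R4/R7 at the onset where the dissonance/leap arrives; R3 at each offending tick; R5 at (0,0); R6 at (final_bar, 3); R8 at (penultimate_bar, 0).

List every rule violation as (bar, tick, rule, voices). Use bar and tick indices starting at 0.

(0, 0, R5, (0, 2))
(0, 0, R5, (0, 3))
(1, 0, R2, (1, 3))
(1, 0, R4, (0, 2))
(1, 0, R4, (0, 3))
(2, 0, R2, (0, 2))
(2, 0, R3, (2, 3))
(2, 1, R3, (2, 3))
(2, 2, R3, (2, 3))
(2, 3, R3, (2, 3))
(3, 0, R1, (0, 2))
(4, 0, R1, (0, 2))
(4, 0, R3, (2, 3))
(4, 0, R4, (0, 3))
(4, 1, R3, (2, 3))
(4, 2, R3, (2, 3))
(4, 3, R3, (2, 3))
(5, 0, R2, (0, 3))
(5, 0, R3, (2, 3))
(5, 1, R3, (2, 3))
(5, 2, R3, (2, 3))
(5, 3, R3, (2, 3))
(6, 0, R3, (2, 3))
(6, 0, R7, (1,))
(6, 1, R3, (2, 3))
(6, 2, R3, (2, 3))
(6, 3, R3, (2, 3))
(7, 0, R2, (0, 2))
(7, 0, R2, (0, 3))
(7, 0, R2, (2, 3))
(7, 0, R8, (0, 2))
(7, 0, R8, (0, 3))
(8, 0, R1, (2, 3))
(8, 3, R6, (0, 2))
(8, 3, R6, (0, 3))

bar 0: v0=D3 v1=D4 v2=F4 v3=F4 downbeat m3
bar 1: v0=B2 v1=D3 v2=F3 v3=A3 downbeat m7
bar 2: v0=D3 v1=F3 v2=D4 v3=A3 downbeat P5
bar 3: v0=C3 v1=E3 v2=C4 v3=C4 downbeat P8
bar 4: v0=B2 v1=B3 v2=B3 v3=A3 downbeat m7
bar 5: v0=G2 v1=B3 v2=B3 v3=G3 downbeat P8
bar 6: v0=A2 v1=C3 v2=C4 v3=E3 downbeat P5
bar 7: v0=E3 v1=C4 v2=E4 v3=E4 downbeat P8
bar 8: v0=D3 v1=D4 v2=F4 v3=F4 downbeat m3
  -> R5 @ bar 0 tick 0 v(0, 2): opens on m3
  -> R5 @ bar 0 tick 0 v(0, 3): opens on m3
  -> R2 @ bar 1 tick 0 v(1, 3): D4/F4 m3 -> D3/A3 P5 similar
  -> R4 @ bar 1 tick 0 v(0, 2): B2/F3 TT untreated
  -> R4 @ bar 1 tick 0 v(0, 3): B2/A3 m7 untreated
  -> R2 @ bar 2 tick 0 v(0, 2): B2/F3 TT -> D3/D4 P8 similar
  -> R3 @ bar 2 tick 0 v(2, 3): D4 above A3
  -> R3 @ bar 2 tick 1 v(2, 3): D4 above A3
  -> R3 @ bar 2 tick 2 v(2, 3): D4 above A3
  -> R3 @ bar 2 tick 3 v(2, 3): D4 above A3
  -> R1 @ bar 3 tick 0 v(0, 2): D3/D4 P8 -> C3/C4 P8 similar
  -> R1 @ bar 4 tick 0 v(0, 2): C3/C4 P8 -> B2/B3 P8 similar
  -> R3 @ bar 4 tick 0 v(2, 3): B3 above A3
  -> R4 @ bar 4 tick 0 v(0, 3): B2/A3 m7 untreated
  -> R3 @ bar 4 tick 1 v(2, 3): B3 above A3
  -> R3 @ bar 4 tick 2 v(2, 3): B3 above A3
  -> R3 @ bar 4 tick 3 v(2, 3): B3 above A3
  -> R2 @ bar 5 tick 0 v(0, 3): B2/A3 m7 -> G2/G3 P8 similar
  -> R3 @ bar 5 tick 0 v(2, 3): B3 above G3
  -> R3 @ bar 5 tick 1 v(2, 3): B3 above G3
  -> R3 @ bar 5 tick 2 v(2, 3): B3 above G3
  -> R3 @ bar 5 tick 3 v(2, 3): B3 above G3
  -> R3 @ bar 6 tick 0 v(2, 3): C4 above E3
  -> R7 @ bar 6 tick 0 v(1,): B3->C3 leap 11st
  -> R3 @ bar 6 tick 1 v(2, 3): C4 above E3
  -> R3 @ bar 6 tick 2 v(2, 3): C4 above E3
  -> R3 @ bar 6 tick 3 v(2, 3): C4 above E3
  -> R2 @ bar 7 tick 0 v(0, 2): A2/C4 m3 -> E3/E4 P8 similar
  -> R2 @ bar 7 tick 0 v(0, 3): A2/E3 P5 -> E3/E4 P8 similar
  -> R2 @ bar 7 tick 0 v(2, 3): C4/E3 m6 -> E4/E4 P1 similar
  -> R8 @ bar 7 tick 0 v(0, 2): penult P8 not 3rd/6th
  -> R8 @ bar 7 tick 0 v(0, 3): penult P8 not 3rd/6th
  -> R1 @ bar 8 tick 0 v(2, 3): E4/E4 P1 -> F4/F4 P1 similar
  -> R6 @ bar 8 tick 3 v(0, 2): closes on m3
  -> R6 @ bar 8 tick 3 v(0, 3): closes on m3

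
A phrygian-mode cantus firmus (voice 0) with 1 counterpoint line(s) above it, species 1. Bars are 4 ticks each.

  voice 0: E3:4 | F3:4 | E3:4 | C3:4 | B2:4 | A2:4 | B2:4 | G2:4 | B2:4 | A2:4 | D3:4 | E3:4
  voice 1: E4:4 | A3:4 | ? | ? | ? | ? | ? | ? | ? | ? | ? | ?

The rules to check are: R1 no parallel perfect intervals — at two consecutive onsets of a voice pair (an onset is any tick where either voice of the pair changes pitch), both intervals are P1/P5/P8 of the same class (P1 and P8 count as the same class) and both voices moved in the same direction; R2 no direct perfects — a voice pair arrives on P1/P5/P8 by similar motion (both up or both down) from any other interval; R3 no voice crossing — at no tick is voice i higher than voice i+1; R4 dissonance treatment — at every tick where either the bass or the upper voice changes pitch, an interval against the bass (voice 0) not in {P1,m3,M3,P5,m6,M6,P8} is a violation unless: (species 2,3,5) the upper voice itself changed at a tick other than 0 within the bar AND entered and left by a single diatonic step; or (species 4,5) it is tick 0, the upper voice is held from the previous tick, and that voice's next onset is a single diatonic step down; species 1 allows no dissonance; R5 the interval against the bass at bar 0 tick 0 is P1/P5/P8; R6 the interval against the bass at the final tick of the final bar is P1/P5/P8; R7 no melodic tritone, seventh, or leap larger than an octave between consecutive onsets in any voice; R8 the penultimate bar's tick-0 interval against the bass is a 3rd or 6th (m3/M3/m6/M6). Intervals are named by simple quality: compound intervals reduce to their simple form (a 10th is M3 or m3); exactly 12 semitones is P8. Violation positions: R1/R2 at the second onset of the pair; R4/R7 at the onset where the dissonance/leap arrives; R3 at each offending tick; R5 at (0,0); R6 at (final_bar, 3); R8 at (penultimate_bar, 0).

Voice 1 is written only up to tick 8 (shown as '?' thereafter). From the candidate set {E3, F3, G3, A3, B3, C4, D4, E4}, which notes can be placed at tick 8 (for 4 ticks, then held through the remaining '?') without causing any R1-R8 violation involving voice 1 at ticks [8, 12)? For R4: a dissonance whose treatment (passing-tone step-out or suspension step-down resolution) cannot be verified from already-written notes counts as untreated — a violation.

{B3, C4, E4, G3}

E3: violates R2
F3: violates R4
G3: legal
A3: violates R4
B3: legal
C4: legal
D4: violates R4
E4: legal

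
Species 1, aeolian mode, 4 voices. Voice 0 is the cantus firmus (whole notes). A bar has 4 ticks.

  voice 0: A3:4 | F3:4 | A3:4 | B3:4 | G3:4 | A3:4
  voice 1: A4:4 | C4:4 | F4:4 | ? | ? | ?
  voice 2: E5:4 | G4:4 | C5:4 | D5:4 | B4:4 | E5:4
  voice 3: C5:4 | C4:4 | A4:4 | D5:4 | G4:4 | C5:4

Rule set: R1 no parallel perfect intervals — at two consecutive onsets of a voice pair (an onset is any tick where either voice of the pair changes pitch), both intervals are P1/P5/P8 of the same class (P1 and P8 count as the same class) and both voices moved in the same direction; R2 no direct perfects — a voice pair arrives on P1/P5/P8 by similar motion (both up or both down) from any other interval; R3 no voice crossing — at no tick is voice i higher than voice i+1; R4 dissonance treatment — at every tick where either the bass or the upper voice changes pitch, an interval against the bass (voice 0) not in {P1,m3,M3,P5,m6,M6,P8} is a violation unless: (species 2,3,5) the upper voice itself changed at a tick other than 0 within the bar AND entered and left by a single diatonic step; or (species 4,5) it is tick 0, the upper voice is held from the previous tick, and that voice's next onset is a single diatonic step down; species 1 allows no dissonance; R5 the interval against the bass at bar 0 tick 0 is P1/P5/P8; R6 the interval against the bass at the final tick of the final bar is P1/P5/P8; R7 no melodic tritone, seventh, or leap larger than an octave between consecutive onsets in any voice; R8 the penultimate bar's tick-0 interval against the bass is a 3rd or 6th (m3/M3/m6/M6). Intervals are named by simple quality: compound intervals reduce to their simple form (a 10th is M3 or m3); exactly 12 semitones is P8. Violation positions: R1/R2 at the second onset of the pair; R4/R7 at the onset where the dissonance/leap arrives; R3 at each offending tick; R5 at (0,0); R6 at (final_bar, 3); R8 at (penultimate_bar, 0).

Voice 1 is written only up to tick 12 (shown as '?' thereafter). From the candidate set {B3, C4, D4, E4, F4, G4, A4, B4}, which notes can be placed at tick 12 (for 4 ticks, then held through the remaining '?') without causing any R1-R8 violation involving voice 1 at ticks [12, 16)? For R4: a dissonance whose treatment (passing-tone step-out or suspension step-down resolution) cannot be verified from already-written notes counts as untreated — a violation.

B3: violates R7
C4: violates R4
D4: legal
E4: violates R4
F4: violates R4
G4: violates R1,R2
A4: violates R4
B4: violates R2,R7

{D4}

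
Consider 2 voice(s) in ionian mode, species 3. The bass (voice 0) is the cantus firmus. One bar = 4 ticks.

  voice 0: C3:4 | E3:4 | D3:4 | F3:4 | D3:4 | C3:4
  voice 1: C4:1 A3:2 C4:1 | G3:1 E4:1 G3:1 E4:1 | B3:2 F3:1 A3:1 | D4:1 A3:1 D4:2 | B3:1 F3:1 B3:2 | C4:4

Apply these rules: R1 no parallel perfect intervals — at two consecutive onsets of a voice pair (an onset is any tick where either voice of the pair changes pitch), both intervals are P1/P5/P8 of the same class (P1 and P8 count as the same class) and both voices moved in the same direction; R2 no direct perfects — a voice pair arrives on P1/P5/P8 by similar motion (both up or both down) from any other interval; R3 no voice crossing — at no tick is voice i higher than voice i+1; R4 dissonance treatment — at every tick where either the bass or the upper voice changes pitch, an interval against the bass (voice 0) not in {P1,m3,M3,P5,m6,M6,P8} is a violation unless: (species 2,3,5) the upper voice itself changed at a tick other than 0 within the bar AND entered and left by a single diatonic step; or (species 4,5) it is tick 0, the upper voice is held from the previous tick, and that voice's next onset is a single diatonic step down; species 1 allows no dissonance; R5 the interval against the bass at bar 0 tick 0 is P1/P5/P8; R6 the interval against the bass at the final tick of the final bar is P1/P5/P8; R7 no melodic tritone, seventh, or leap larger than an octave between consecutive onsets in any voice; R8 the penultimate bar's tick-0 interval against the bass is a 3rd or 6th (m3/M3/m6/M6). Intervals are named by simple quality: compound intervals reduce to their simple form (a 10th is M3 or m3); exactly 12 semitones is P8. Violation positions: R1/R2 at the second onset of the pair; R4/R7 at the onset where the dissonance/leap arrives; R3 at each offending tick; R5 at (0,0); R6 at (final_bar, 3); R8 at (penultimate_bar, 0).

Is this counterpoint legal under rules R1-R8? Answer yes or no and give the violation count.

bar 0: v0=C3 v1=C4 (P8)
bar 1: v0=E3 v1=G3 (m3)
bar 2: v0=D3 v1=B3 (M6)
bar 3: v0=F3 v1=D4 (M6)
bar 4: v0=D3 v1=B3 (M6)
bar 5: v0=C3 v1=C4 (P8)
  R7 @ bar2.2: B3->F3 leap 6st
  R7 @ bar4.1: B3->F3 leap 6st
  R7 @ bar4.2: F3->B3 leap 6st

No (3 violations)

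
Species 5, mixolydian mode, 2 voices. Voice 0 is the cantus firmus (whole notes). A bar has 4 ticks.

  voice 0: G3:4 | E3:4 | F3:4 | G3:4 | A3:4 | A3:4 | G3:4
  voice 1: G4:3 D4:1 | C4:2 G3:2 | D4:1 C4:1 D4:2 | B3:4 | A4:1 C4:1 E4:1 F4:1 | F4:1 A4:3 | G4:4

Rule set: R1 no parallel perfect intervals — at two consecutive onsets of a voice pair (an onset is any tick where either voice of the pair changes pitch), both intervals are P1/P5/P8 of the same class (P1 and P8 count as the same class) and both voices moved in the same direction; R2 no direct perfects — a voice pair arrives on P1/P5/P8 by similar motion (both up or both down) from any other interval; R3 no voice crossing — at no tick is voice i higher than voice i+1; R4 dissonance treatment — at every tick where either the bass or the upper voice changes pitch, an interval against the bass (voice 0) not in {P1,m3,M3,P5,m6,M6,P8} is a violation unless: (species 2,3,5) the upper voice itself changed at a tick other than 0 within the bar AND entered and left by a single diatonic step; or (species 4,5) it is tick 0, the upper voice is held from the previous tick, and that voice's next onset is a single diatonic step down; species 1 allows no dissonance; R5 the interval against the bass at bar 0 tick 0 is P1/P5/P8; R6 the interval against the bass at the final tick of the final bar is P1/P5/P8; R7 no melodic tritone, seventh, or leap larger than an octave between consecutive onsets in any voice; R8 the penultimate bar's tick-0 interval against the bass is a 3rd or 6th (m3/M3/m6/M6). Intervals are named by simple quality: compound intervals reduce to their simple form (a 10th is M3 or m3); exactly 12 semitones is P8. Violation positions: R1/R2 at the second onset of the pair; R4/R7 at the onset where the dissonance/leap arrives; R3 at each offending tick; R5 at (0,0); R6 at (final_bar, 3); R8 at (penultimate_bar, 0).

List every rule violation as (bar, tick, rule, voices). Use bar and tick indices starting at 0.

(4, 0, R2, (0, 1))
(4, 0, R7, (1,))
(6, 0, R1, (0, 1))

bar 0: v0=G3 v1=G4 downbeat P8
bar 1: v0=E3 v1=C4 downbeat m6
bar 2: v0=F3 v1=D4 downbeat M6
bar 3: v0=G3 v1=B3 downbeat M3
bar 4: v0=A3 v1=A4 downbeat P8
bar 5: v0=A3 v1=F4 downbeat m6
bar 6: v0=G3 v1=G4 downbeat P8
  -> R2 @ bar 4 tick 0 v(0, 1): G3/B3 M3 -> A3/A4 P8 similar
  -> R7 @ bar 4 tick 0 v(1,): B3->A4 leap 10st
  -> R1 @ bar 6 tick 0 v(0, 1): A3/A4 P8 -> G3/G4 P8 similar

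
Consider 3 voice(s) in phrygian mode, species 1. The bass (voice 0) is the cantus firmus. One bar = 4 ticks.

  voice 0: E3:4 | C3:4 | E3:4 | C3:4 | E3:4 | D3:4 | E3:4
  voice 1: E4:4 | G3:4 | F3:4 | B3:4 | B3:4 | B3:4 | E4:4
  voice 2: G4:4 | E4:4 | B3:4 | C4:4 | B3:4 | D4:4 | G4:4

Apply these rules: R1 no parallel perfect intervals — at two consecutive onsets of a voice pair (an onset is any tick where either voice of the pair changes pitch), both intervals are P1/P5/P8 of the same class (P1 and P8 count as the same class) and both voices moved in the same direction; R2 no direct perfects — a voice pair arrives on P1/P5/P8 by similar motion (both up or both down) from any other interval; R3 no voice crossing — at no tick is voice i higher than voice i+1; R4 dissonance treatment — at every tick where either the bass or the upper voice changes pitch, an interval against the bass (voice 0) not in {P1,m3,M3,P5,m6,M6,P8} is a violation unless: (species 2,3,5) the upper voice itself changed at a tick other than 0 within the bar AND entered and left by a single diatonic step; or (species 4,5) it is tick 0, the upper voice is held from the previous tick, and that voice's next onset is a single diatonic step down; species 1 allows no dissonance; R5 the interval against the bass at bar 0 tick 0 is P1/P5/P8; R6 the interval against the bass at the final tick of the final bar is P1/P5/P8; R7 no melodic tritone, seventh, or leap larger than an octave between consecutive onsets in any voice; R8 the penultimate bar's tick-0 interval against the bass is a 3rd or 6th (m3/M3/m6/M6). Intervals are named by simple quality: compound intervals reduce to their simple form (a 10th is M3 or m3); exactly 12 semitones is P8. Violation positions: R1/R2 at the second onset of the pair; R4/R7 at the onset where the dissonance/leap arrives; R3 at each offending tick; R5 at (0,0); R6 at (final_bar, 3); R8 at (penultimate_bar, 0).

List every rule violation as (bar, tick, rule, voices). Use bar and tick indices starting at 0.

(0, 0, R5, (0, 2))
(1, 0, R2, (0, 1))
(2, 0, R4, (0, 1))
(3, 0, R4, (0, 1))
(3, 0, R7, (1,))
(5, 0, R8, (0, 2))
(6, 0, R2, (0, 1))
(6, 3, R6, (0, 2))

bar 0: v0=E3 v1=E4 v2=G4 downbeat m3
bar 1: v0=C3 v1=G3 v2=E4 downbeat M3
bar 2: v0=E3 v1=F3 v2=B3 downbeat P5
bar 3: v0=C3 v1=B3 v2=C4 downbeat P8
bar 4: v0=E3 v1=B3 v2=B3 downbeat P5
bar 5: v0=D3 v1=B3 v2=D4 downbeat P8
bar 6: v0=E3 v1=E4 v2=G4 downbeat m3
  -> R5 @ bar 0 tick 0 v(0, 2): opens on m3
  -> R2 @ bar 1 tick 0 v(0, 1): E3/E4 P8 -> C3/G3 P5 similar
  -> R4 @ bar 2 tick 0 v(0, 1): E3/F3 m2 untreated
  -> R4 @ bar 3 tick 0 v(0, 1): C3/B3 M7 untreated
  -> R7 @ bar 3 tick 0 v(1,): F3->B3 leap 6st
  -> R8 @ bar 5 tick 0 v(0, 2): penult P8 not 3rd/6th
  -> R2 @ bar 6 tick 0 v(0, 1): D3/B3 M6 -> E3/E4 P8 similar
  -> R6 @ bar 6 tick 3 v(0, 2): closes on m3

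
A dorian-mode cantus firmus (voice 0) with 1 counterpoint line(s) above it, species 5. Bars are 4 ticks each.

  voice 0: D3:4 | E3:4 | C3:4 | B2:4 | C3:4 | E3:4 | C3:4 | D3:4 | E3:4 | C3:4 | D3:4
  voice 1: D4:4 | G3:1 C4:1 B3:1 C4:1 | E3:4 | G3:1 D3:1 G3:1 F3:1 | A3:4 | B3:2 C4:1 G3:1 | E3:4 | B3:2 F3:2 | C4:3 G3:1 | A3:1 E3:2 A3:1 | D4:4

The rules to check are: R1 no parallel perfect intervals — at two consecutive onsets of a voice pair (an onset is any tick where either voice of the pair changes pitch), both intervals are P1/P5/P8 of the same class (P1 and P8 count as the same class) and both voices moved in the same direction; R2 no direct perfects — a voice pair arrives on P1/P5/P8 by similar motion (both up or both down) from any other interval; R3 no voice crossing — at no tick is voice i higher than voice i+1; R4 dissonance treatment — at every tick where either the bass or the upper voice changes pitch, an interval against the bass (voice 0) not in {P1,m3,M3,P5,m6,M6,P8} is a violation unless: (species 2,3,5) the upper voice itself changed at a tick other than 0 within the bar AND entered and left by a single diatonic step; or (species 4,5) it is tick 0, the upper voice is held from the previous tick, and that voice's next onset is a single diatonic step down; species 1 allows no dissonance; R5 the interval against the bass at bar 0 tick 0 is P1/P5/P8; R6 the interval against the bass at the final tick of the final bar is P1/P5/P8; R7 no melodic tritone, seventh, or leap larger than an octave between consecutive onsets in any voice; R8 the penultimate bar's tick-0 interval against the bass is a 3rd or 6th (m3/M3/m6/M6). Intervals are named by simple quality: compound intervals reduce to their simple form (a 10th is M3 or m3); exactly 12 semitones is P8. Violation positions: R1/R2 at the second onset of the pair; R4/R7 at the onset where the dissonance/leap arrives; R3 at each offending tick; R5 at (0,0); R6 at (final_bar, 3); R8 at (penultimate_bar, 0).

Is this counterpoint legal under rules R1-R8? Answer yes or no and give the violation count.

bar 0: v0=D3 v1=D4 (P8)
bar 1: v0=E3 v1=G3 (m3)
bar 2: v0=C3 v1=E3 (M3)
bar 3: v0=B2 v1=G3 (m6)
bar 4: v0=C3 v1=A3 (M6)
bar 5: v0=E3 v1=B3 (P5)
bar 6: v0=C3 v1=E3 (M3)
bar 7: v0=D3 v1=B3 (M6)
bar 8: v0=E3 v1=C4 (m6)
bar 9: v0=C3 v1=A3 (M6)
bar 10: v0=D3 v1=D4 (P8)
  R4 @ bar3.3: B2/F3 TT untreated
  R2 @ bar5.0: C3/A3 M6 -> E3/B3 P5 similar
  R7 @ bar7.2: B3->F3 leap 6st
  R2 @ bar10.0: C3/A3 M6 -> D3/D4 P8 similar

No (4 violations)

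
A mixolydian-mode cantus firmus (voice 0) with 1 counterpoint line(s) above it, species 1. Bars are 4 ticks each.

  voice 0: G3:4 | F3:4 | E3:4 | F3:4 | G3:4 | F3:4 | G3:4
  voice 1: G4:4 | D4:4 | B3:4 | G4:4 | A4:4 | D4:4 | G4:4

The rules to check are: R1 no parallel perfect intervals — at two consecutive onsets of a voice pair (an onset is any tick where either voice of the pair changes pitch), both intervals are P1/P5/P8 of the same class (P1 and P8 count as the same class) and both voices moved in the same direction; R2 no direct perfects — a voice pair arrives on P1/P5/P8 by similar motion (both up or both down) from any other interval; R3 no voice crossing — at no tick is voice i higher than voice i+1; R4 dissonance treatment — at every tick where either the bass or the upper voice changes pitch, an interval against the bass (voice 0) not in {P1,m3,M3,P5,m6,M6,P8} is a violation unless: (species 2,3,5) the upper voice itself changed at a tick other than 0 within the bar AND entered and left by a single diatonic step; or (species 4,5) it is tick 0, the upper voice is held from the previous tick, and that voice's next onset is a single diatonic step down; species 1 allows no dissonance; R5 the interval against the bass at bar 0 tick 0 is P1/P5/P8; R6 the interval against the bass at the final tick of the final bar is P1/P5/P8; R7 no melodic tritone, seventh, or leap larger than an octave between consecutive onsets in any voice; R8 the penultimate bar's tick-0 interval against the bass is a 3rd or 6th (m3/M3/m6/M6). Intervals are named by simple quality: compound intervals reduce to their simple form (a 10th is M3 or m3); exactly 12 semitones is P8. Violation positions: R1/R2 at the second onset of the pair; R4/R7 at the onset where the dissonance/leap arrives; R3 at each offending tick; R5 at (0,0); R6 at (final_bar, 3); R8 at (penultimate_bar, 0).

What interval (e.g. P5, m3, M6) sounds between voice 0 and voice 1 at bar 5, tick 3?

M6

voice 0=F3 voice 1=D4 -> M6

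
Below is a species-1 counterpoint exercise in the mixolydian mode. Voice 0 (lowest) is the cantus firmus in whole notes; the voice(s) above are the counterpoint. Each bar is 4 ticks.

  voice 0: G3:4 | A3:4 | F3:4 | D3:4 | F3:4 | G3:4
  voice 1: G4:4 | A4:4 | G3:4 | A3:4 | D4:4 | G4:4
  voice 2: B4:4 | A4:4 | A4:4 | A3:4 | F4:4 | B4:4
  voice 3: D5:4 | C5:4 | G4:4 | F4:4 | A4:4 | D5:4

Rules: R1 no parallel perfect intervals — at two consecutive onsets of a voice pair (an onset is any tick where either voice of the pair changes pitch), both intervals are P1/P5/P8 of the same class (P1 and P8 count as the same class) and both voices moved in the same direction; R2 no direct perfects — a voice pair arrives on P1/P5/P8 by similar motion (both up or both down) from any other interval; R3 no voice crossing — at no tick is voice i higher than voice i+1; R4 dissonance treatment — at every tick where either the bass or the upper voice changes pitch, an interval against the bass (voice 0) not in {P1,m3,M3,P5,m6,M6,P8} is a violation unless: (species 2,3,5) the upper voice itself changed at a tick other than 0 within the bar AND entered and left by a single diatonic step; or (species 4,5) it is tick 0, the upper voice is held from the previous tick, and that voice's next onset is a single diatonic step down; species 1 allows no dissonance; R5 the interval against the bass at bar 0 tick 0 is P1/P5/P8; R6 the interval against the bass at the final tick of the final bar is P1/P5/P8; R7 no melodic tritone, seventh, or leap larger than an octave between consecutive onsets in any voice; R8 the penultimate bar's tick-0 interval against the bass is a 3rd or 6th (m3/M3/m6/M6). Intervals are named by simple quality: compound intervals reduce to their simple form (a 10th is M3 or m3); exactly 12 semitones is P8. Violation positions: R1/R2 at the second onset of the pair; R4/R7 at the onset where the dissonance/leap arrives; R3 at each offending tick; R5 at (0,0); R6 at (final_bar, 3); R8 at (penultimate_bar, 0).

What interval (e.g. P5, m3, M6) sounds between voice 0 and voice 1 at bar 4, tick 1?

M6

voice 0=F3 voice 1=D4 -> M6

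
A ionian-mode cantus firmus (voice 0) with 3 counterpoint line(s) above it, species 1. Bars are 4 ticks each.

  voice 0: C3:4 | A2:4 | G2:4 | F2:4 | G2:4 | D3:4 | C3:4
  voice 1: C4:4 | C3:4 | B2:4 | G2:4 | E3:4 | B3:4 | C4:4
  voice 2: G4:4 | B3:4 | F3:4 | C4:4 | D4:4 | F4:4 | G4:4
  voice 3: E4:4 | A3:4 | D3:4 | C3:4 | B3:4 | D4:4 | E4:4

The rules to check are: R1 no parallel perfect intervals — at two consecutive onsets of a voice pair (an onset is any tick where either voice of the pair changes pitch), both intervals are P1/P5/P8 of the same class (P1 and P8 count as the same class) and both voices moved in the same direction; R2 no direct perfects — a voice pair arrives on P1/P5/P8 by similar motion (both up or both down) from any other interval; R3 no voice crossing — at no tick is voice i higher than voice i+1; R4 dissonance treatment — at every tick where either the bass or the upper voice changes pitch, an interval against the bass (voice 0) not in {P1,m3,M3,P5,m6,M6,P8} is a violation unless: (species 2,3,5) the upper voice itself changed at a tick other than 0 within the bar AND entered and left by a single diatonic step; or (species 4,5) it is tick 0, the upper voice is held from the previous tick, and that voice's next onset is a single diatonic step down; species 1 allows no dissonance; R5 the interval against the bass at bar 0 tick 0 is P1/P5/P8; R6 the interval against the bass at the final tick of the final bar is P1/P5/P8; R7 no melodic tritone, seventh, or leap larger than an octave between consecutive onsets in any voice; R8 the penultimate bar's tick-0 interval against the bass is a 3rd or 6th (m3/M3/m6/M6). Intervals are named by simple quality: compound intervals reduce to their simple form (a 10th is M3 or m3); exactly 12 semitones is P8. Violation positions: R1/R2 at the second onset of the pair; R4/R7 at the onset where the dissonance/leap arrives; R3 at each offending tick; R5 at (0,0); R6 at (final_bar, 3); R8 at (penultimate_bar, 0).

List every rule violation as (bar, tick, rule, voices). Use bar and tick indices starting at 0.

bar 0: v0=C3 v1=C4 v2=G4 v3=E4 downbeat M3
bar 1: v0=A2 v1=C3 v2=B3 v3=A3 downbeat P8
bar 2: v0=G2 v1=B2 v2=F3 v3=D3 downbeat P5
bar 3: v0=F2 v1=G2 v2=C4 v3=C3 downbeat P5
bar 4: v0=G2 v1=E3 v2=D4 v3=B3 downbeat M3
bar 5: v0=D3 v1=B3 v2=F4 v3=D4 downbeat P8
bar 6: v0=C3 v1=C4 v2=G4 v3=E4 downbeat M3
  -> R3 @ bar 0 tick 0 v(2, 3): G4 above E4
  -> R5 @ bar 0 tick 0 v(0, 3): opens on M3
  -> R3 @ bar 0 tick 1 v(2, 3): G4 above E4
  -> R3 @ bar 0 tick 2 v(2, 3): G4 above E4
  -> R3 @ bar 0 tick 3 v(2, 3): G4 above E4
  -> R2 @ bar 1 tick 0 v(0, 3): C3/E4 M3 -> A2/A3 P8 similar
  -> R3 @ bar 1 tick 0 v(2, 3): B3 above A3
  -> R4 @ bar 1 tick 0 v(0, 2): A2/B3 M2 untreated
  -> R3 @ bar 1 tick 1 v(2, 3): B3 above A3
  -> R3 @ bar 1 tick 2 v(2, 3): B3 above A3
  -> R3 @ bar 1 tick 3 v(2, 3): B3 above A3
  -> R2 @ bar 2 tick 0 v(0, 3): A2/A3 P8 -> G2/D3 P5 similar
  -> R3 @ bar 2 tick 0 v(2, 3): F3 above D3
  -> R4 @ bar 2 tick 0 v(0, 2): G2/F3 m7 untreated
  -> R7 @ bar 2 tick 0 v(2,): B3->F3 leap 6st
  -> R3 @ bar 2 tick 1 v(2, 3): F3 above D3
  -> R3 @ bar 2 tick 2 v(2, 3): F3 above D3
  -> R3 @ bar 2 tick 3 v(2, 3): F3 above D3
  -> R1 @ bar 3 tick 0 v(0, 3): G2/D3 P5 -> F2/C3 P5 similar
  -> R3 @ bar 3 tick 0 v(2, 3): C4 above C3
  -> R4 @ bar 3 tick 0 v(0, 1): F2/G2 M2 untreated
  -> R3 @ bar 3 tick 1 v(2, 3): C4 above C3
  -> R3 @ bar 3 tick 2 v(2, 3): C4 above C3
  -> R3 @ bar 3 tick 3 v(2, 3): C4 above C3
  -> R1 @ bar 4 tick 0 v(0, 2): F2/C4 P5 -> G2/D4 P5 similar
  -> R2 @ bar 4 tick 0 v(1, 3): G2/C3 P4 -> E3/B3 P5 similar
  -> R3 @ bar 4 tick 0 v(2, 3): D4 above B3
  -> R7 @ bar 4 tick 0 v(3,): C3->B3 leap 11st
  -> R3 @ bar 4 tick 1 v(2, 3): D4 above B3
  -> R3 @ bar 4 tick 2 v(2, 3): D4 above B3
  -> R3 @ bar 4 tick 3 v(2, 3): D4 above B3
  -> R2 @ bar 5 tick 0 v(0, 3): G2/B3 M3 -> D3/D4 P8 similar
  -> R3 @ bar 5 tick 0 v(2, 3): F4 above D4
  -> R8 @ bar 5 tick 0 v(0, 3): penult P8 not 3rd/6th
  -> R3 @ bar 5 tick 1 v(2, 3): F4 above D4
  -> R3 @ bar 5 tick 2 v(2, 3): F4 above D4
  -> R3 @ bar 5 tick 3 v(2, 3): F4 above D4
  -> R2 @ bar 6 tick 0 v(1, 2): B3/F4 TT -> C4/G4 P5 similar
  -> R3 @ bar 6 tick 0 v(2, 3): G4 above E4
  -> R3 @ bar 6 tick 1 v(2, 3): G4 above E4
  -> R3 @ bar 6 tick 2 v(2, 3): G4 above E4
  -> R3 @ bar 6 tick 3 v(2, 3): G4 above E4
  -> R6 @ bar 6 tick 3 v(0, 3): closes on M3

(0, 0, R3, (2, 3))
(0, 0, R5, (0, 3))
(0, 1, R3, (2, 3))
(0, 2, R3, (2, 3))
(0, 3, R3, (2, 3))
(1, 0, R2, (0, 3))
(1, 0, R3, (2, 3))
(1, 0, R4, (0, 2))
(1, 1, R3, (2, 3))
(1, 2, R3, (2, 3))
(1, 3, R3, (2, 3))
(2, 0, R2, (0, 3))
(2, 0, R3, (2, 3))
(2, 0, R4, (0, 2))
(2, 0, R7, (2,))
(2, 1, R3, (2, 3))
(2, 2, R3, (2, 3))
(2, 3, R3, (2, 3))
(3, 0, R1, (0, 3))
(3, 0, R3, (2, 3))
(3, 0, R4, (0, 1))
(3, 1, R3, (2, 3))
(3, 2, R3, (2, 3))
(3, 3, R3, (2, 3))
(4, 0, R1, (0, 2))
(4, 0, R2, (1, 3))
(4, 0, R3, (2, 3))
(4, 0, R7, (3,))
(4, 1, R3, (2, 3))
(4, 2, R3, (2, 3))
(4, 3, R3, (2, 3))
(5, 0, R2, (0, 3))
(5, 0, R3, (2, 3))
(5, 0, R8, (0, 3))
(5, 1, R3, (2, 3))
(5, 2, R3, (2, 3))
(5, 3, R3, (2, 3))
(6, 0, R2, (1, 2))
(6, 0, R3, (2, 3))
(6, 1, R3, (2, 3))
(6, 2, R3, (2, 3))
(6, 3, R3, (2, 3))
(6, 3, R6, (0, 3))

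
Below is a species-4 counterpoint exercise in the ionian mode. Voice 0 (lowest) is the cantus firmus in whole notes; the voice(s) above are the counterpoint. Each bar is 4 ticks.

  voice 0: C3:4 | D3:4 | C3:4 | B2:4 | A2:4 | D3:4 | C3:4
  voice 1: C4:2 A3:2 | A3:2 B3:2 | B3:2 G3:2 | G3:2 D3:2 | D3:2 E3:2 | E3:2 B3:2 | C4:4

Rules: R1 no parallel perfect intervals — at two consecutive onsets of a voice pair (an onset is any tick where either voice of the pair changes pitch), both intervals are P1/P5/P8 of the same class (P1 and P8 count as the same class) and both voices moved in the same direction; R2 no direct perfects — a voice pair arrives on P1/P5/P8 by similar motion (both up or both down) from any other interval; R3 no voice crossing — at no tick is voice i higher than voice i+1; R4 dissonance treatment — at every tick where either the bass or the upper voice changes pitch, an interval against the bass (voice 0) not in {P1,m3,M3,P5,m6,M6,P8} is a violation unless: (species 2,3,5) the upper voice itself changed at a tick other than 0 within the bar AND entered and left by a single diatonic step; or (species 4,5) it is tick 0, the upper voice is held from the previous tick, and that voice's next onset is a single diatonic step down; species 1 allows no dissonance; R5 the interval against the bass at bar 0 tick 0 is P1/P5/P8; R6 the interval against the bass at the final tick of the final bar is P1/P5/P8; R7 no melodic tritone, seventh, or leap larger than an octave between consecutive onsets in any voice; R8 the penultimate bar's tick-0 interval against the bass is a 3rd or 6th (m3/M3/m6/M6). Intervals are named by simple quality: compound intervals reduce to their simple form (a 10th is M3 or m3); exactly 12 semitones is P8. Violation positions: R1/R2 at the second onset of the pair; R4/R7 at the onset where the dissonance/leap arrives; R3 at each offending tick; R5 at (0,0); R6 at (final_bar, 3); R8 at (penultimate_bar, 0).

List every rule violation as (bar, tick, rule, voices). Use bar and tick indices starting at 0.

(2, 0, R4, (0, 1))
(4, 0, R4, (0, 1))
(5, 0, R4, (0, 1))
(5, 0, R8, (0, 1))

bar 0: v0=C3 v1=C4 downbeat P8
bar 1: v0=D3 v1=A3 downbeat P5
bar 2: v0=C3 v1=B3 downbeat M7
bar 3: v0=B2 v1=G3 downbeat m6
bar 4: v0=A2 v1=D3 downbeat P4
bar 5: v0=D3 v1=E3 downbeat M2
bar 6: v0=C3 v1=C4 downbeat P8
  -> R4 @ bar 2 tick 0 v(0, 1): C3/B3 M7 untreated
  -> R4 @ bar 4 tick 0 v(0, 1): A2/D3 P4 untreated
  -> R4 @ bar 5 tick 0 v(0, 1): D3/E3 M2 untreated
  -> R8 @ bar 5 tick 0 v(0, 1): penult M2 not 3rd/6th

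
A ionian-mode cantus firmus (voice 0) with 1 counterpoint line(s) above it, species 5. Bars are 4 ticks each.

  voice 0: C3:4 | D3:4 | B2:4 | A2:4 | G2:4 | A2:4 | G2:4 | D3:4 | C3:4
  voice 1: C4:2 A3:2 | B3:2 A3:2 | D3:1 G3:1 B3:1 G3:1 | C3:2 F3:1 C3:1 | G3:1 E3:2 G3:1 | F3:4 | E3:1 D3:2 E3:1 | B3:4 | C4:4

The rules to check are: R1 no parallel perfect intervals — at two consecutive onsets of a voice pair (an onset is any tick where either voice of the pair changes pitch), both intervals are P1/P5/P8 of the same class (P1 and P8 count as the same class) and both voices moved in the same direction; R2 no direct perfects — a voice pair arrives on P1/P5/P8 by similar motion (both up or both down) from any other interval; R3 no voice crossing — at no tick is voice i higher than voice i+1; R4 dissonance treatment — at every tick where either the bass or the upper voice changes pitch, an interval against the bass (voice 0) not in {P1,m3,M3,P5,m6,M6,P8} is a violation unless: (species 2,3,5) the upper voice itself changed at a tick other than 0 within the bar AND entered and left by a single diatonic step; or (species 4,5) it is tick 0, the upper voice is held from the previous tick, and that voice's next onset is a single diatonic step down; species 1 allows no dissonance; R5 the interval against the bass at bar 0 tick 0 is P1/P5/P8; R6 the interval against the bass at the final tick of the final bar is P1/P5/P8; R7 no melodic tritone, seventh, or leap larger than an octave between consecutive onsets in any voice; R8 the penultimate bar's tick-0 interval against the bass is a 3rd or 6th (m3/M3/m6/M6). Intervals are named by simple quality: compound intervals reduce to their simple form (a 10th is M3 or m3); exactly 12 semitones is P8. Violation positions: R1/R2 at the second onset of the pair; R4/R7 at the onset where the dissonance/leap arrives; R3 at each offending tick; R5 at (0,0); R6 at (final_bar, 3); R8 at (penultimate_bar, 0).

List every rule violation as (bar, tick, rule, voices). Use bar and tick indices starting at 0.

bar 0: v0=C3 v1=C4 downbeat P8
bar 1: v0=D3 v1=B3 downbeat M6
bar 2: v0=B2 v1=D3 downbeat m3
bar 3: v0=A2 v1=C3 downbeat m3
bar 4: v0=G2 v1=G3 downbeat P8
bar 5: v0=A2 v1=F3 downbeat m6
bar 6: v0=G2 v1=E3 downbeat M6
bar 7: v0=D3 v1=B3 downbeat M6
bar 8: v0=C3 v1=C4 downbeat P8

No violations across 9 bars (C3..C3 vs C4..C4).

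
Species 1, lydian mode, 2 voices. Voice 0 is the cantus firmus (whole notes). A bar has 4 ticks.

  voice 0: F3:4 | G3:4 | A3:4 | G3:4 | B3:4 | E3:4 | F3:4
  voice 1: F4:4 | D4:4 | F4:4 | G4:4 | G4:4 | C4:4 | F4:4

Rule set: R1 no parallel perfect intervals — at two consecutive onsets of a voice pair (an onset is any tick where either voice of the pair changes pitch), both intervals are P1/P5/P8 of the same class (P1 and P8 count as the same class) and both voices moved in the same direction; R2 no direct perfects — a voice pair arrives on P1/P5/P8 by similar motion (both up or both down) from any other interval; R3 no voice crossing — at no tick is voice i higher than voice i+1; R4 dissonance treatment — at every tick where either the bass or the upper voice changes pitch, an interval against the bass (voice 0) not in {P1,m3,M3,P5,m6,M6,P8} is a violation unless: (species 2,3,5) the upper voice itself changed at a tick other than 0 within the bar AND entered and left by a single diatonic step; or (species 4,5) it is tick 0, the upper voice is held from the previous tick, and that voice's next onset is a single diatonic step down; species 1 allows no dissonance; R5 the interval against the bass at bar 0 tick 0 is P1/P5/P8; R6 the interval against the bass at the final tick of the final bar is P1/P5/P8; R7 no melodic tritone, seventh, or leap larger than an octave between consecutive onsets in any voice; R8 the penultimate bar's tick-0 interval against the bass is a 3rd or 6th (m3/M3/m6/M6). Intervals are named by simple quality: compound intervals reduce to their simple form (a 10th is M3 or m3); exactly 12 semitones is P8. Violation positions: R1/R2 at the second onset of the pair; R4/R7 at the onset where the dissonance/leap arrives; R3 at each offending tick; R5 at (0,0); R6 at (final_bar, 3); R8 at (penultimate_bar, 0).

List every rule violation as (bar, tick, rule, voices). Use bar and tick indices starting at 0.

(6, 0, R2, (0, 1))

bar 0: v0=F3 v1=F4 downbeat P8
bar 1: v0=G3 v1=D4 downbeat P5
bar 2: v0=A3 v1=F4 downbeat m6
bar 3: v0=G3 v1=G4 downbeat P8
bar 4: v0=B3 v1=G4 downbeat m6
bar 5: v0=E3 v1=C4 downbeat m6
bar 6: v0=F3 v1=F4 downbeat P8
  -> R2 @ bar 6 tick 0 v(0, 1): E3/C4 m6 -> F3/F4 P8 similar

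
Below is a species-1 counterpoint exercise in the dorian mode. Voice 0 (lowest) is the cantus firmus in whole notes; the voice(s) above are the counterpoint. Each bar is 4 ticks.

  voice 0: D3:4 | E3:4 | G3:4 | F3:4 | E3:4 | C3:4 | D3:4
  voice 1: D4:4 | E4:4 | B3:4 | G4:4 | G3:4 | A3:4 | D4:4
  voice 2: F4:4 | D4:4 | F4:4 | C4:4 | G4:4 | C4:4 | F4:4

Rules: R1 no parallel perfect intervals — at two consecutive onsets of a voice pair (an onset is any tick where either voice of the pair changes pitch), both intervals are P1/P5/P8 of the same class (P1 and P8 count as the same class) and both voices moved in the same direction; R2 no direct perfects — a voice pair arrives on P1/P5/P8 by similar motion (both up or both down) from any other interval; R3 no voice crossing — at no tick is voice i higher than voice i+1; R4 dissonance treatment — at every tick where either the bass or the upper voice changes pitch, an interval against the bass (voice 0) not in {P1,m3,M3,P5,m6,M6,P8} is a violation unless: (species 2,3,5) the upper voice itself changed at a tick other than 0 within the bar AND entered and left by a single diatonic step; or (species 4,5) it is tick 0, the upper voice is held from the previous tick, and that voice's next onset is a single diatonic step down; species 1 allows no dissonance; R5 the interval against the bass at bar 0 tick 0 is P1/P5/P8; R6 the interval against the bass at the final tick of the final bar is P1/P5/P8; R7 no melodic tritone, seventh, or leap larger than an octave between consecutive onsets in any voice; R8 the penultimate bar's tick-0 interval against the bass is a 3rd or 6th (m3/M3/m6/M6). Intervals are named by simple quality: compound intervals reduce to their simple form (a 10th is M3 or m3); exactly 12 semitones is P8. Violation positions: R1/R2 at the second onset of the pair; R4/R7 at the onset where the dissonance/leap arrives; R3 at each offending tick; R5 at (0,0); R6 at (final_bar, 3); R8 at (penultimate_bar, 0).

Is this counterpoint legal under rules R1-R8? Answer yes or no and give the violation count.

No (18 violations)

bar 0: v0=D3 v1=D4 v2=F4 (m3)
bar 1: v0=E3 v1=E4 v2=D4 (m7)
bar 2: v0=G3 v1=B3 v2=F4 (m7)
bar 3: v0=F3 v1=G4 v2=C4 (P5)
bar 4: v0=E3 v1=G3 v2=G4 (m3)
bar 5: v0=C3 v1=A3 v2=C4 (P8)
bar 6: v0=D3 v1=D4 v2=F4 (m3)
  R5 @ bar0.0: opens on m3
  R1 @ bar1.0: D3/D4 P8 -> E3/E4 P8 similar
  R3 @ bar1.0: E4 above D4
  R4 @ bar1.0: E3/D4 m7 untreated
  R3 @ bar1.1: E4 above D4
  R3 @ bar1.2: E4 above D4
  R3 @ bar1.3: E4 above D4
  R4 @ bar2.0: G3/F4 m7 untreated
  R2 @ bar3.0: G3/F4 m7 -> F3/C4 P5 similar
  R3 @ bar3.0: G4 above C4
  R4 @ bar3.0: F3/G4 M2 untreated
  R3 @ bar3.1: G4 above C4
  R3 @ bar3.2: G4 above C4
  R3 @ bar3.3: G4 above C4
  R2 @ bar5.0: E3/G4 m3 -> C3/C4 P8 similar
  R8 @ bar5.0: penult P8 not 3rd/6th
  R2 @ bar6.0: C3/A3 M6 -> D3/D4 P8 similar
  R6 @ bar6.3: closes on m3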